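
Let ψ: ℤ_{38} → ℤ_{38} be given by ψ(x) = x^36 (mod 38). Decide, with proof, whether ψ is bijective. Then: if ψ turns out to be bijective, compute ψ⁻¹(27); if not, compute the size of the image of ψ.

4

ψ(1) = 1^36 = 1.
ψ(3): Repeated squaring mod 38: 3^1 ≡ 3, 3^2 ≡ 3² = 9, 3^4 ≡ 9² = 81 ≡ 5, 3^8 ≡ 5² = 25, 3^16 ≡ 25² = 625 ≡ 17, 3^32 ≡ 17² = 289 ≡ 23. Since 36 = 32 + 4, 3^36 ≡ 23·5: 23·5 = 115 ≡ 1. So 3^36 ≡ 1 (mod 38).
So ψ(1) = ψ(3) = 1 while 1 ≠ 3, hence ψ is not injective, hence not bijective.
Since ψ is not bijective, we determine |image(ψ)|. Computing x^36 mod 38 for each x (by repeated squaring, reducing mod 38 at every step), the values ψ(0), ψ(1), …, ψ(37) are: 0, 1, 20, 1, 20, 1, 20, 1, 20, 1, 20, 1, 20, 1, 20, 1, 20, 1, 20, 19, 20, 1, 20, 1, 20, 1, 20, 1, 20, 1, 20, 1, 20, 1, 20, 1, 20, 1.
The distinct values are {0, 1, 19, 20}; there are 4 of them.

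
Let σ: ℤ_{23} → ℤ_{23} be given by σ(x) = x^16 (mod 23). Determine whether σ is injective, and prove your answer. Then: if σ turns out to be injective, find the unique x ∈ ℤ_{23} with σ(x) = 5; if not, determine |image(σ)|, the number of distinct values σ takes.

12

σ(11): Repeated squaring mod 23: 11^1 ≡ 11, 11^2 ≡ 11² = 121 ≡ 6, 11^4 ≡ 6² = 36 ≡ 13, 11^8 ≡ 13² = 169 ≡ 8, 11^16 ≡ 8² = 64 ≡ 18. So 11^16 ≡ 18 (mod 23).
σ(12): Repeated squaring mod 23: 12^1 ≡ 12, 12^2 ≡ 12² = 144 ≡ 6, 12^4 ≡ 6² = 36 ≡ 13, 12^8 ≡ 13² = 169 ≡ 8, 12^16 ≡ 8² = 64 ≡ 18. So 12^16 ≡ 18 (mod 23).
So σ(11) = σ(12) = 18 while 11 ≠ 12, therefore σ is not injective.
Since σ is not injective, we determine |image(σ)|. Computing x^16 mod 23 for each x (by repeated squaring, reducing mod 23 at every step), the values σ(0), σ(1), …, σ(22) are: 0, 1, 9, 13, 12, 3, 2, 6, 16, 8, 4, 18, 18, 4, 8, 16, 6, 2, 3, 12, 13, 9, 1.
The distinct values are {0, 1, 2, 3, 4, 6, 8, 9, 12, 13, 16, 18}; there are 12 of them.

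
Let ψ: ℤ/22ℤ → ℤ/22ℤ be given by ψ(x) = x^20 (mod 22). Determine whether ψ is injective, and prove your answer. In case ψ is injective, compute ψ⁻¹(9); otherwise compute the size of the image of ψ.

4

ψ(1) = 1^20 = 1.
ψ(3): Repeated squaring mod 22: 3^1 ≡ 3, 3^2 ≡ 3² = 9, 3^4 ≡ 9² = 81 ≡ 15, 3^8 ≡ 15² = 225 ≡ 5, 3^16 ≡ 5² = 25 ≡ 3. Since 20 = 16 + 4, 3^20 ≡ 3·15: 3·15 = 45 ≡ 1. So 3^20 ≡ 1 (mod 22).
So ψ(1) = ψ(3) = 1 while 1 ≠ 3, therefore ψ is not injective.
Since ψ is not injective, we determine |image(ψ)|. Computing x^20 mod 22 for each x (by repeated squaring, reducing mod 22 at every step), the values ψ(0), ψ(1), …, ψ(21) are: 0, 1, 12, 1, 12, 1, 12, 1, 12, 1, 12, 11, 12, 1, 12, 1, 12, 1, 12, 1, 12, 1.
The distinct values are {0, 1, 11, 12}; there are 4 of them.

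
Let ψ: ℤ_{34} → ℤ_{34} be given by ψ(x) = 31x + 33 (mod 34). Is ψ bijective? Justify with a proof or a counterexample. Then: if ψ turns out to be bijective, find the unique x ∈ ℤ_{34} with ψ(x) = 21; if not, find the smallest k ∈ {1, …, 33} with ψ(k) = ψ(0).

4

Suppose ψ(a) = ψ(b) in ℤ_{34}. Then 31a + 33 ≡ 31b + 33 (mod 34), hence 31(a − b) ≡ 0 (mod 34).
Since gcd(31, 34) = 1, 31 is invertible modulo 34, therefore a − b ≡ 0 (mod 34), i.e. a = b.
We now compute 31⁻¹ mod 34 explicitly. Euclid's algorithm: 34 = 1·31 + 3, 31 = 10·3 + 1; back-substituting gives 1 = 11·31 − 10·34, so 31⁻¹ ≡ 11 (mod 34).
Then y ↦ 11(y − 33) is a two-sided inverse to ψ, so every y ∈ ℤ_{34} has a preimage.
Hence ψ is bijective.
Since ψ is bijective, we find ψ⁻¹(21): we need 31x ≡ 21 − 33 ≡ 22 (mod 34). Using 31⁻¹ = 11: x ≡ 11·22 = 242 = 7·34 + 4, so x = 4.
Check: ψ(4) = 31·4 + 33 = 157 = 4·34 + 21 ≡ 21 (mod 34).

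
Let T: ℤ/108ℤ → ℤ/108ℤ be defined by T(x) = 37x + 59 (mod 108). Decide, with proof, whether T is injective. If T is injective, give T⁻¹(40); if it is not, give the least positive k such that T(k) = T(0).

Recall that injectivity means: for all s, t in the domain, T(s) = T(t) implies s = t.
Suppose T(s) = T(t) in ℤ/108ℤ. Then 37s + 59 ≡ 37t + 59 (mod 108), therefore 37(s − t) ≡ 0 (mod 108).
Since gcd(37, 108) = 1, 37 is invertible modulo 108, hence s − t ≡ 0 (mod 108), i.e. s = t.
Therefore T is injective.
We now compute 37⁻¹ mod 108 explicitly. Euclid's algorithm: 108 = 2·37 + 34, 37 = 1·34 + 3, 34 = 11·3 + 1; back-substituting gives 1 = 73·37 − 25·108, so 37⁻¹ ≡ 73 (mod 108).
Since T is injective, we find T⁻¹(40): we need 37x ≡ 40 − 59 ≡ 89 (mod 108). Using 37⁻¹ = 73: x ≡ 73·89 = 6497 = 60·108 + 17, so x = 17.
Check: T(17) = 37·17 + 59 = 688 = 6·108 + 40 ≡ 40 (mod 108).

17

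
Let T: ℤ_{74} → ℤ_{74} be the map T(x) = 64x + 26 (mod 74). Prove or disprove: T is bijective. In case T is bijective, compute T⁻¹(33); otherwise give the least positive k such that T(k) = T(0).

37

Recall that injectivity means: for all s, t in the domain, T(s) = T(t) implies s = t.
We have gcd(64, 74) = 2 > 1. Taking s = 0 and t = 37: T(0) = 26 and T(37) = 64·37 + 26 = 2394 ≡ 26 (mod 74).
So T(0) = T(37) while 0 ≠ 37, therefore T is not injective, hence not bijective.
Since T is not bijective, we find the least positive k with T(k) = T(0): this means 64k ≡ 0 (mod 74), i.e. 74 ∣ 64k. Since gcd(64, 74) = 2, dividing through by 2 this holds exactly when 37 ∣ 32k, and as gcd(32, 37) = 1, exactly when 37 ∣ k.
The smallest positive such k is 37.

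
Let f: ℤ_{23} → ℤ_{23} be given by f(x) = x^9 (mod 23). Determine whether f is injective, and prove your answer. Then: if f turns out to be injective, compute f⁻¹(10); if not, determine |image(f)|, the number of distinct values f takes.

Since 23 is prime, the nonzero elements of ℤ_{23} form a cyclic group of order 22.
As gcd(9, 22) = 1, raising to the 9th power is a bijection on this group: if s^9 ≡ t^9 then (st^{−1})^9 = 1, and the only element of order dividing gcd(9, 22) = 1 is 1, so s = t.
With f(0) = 0 this makes f injective on all of ℤ_{23}, hence bijective (finite equal-size domain and codomain). In particular f is injective.
Since f is injective, we find the preimage of 10. The inverse of x ↦ x^9 on (ℤ_{23})^× is x ↦ x^5, because 9·5 = 45 = 2·22 + 1 ≡ 1 (mod 22) and x^{22} = 1 for x ≠ 0 (Fermat). So f⁻¹(10) = 10^5 mod 23.
Repeated squaring mod 23: 10^1 ≡ 10, 10^2 ≡ 10² = 100 ≡ 8, 10^4 ≡ 8² = 64 ≡ 18. Since 5 = 4 + 1, 10^5 ≡ 18·10: 18·10 = 180 ≡ 19. So 10^5 ≡ 19 (mod 23).
Hence f⁻¹(10) = 19.

19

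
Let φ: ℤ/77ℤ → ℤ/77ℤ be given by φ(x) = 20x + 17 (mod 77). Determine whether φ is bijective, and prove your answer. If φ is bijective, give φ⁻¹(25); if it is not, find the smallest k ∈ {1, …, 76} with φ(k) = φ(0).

62

Recall that φ is injective if φ(a) = φ(b) implies a = b.
Suppose φ(a) = φ(b) in ℤ/77ℤ. Then 20a + 17 ≡ 20b + 17 (mod 77), thus 20(a − b) ≡ 0 (mod 77).
Since gcd(20, 77) = 1, 20 is invertible modulo 77, hence a − b ≡ 0 (mod 77), i.e. a = b.
We now compute 20⁻¹ mod 77 explicitly. Euclid's algorithm: 77 = 3·20 + 17, 20 = 1·17 + 3, 17 = 5·3 + 2, 3 = 1·2 + 1; back-substituting gives 1 = 27·20 − 7·77, so 20⁻¹ ≡ 27 (mod 77).
Then y ↦ 27(y − 17) is a two-sided inverse to φ, so every y ∈ ℤ/77ℤ has a preimage.
So φ is bijective.
Since φ is bijective, we compute φ⁻¹(25): solve 20x + 17 ≡ 25 (mod 77), i.e. 20x ≡ 8 (mod 77).
Multiplying by 20⁻¹ = 27 gives x ≡ 27·8 = 216 = 2·77 + 62 ≡ 62 (mod 77).
Check: φ(62) = 20·62 + 17 = 1257 = 16·77 + 25 ≡ 25 (mod 77).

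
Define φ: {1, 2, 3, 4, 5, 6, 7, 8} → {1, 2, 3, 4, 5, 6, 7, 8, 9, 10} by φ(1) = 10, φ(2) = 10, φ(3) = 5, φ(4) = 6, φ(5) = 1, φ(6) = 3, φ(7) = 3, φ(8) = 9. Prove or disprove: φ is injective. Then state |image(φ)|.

6

φ(1) = 10 = φ(2) with 1 ≠ 2, so φ is not injective.
The image of φ is {1, 3, 5, 6, 9, 10}, which has 6 elements.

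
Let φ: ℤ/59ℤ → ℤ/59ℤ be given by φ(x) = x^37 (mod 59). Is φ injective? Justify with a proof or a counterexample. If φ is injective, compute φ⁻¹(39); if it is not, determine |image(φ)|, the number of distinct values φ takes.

Since 59 is prime, the nonzero elements of ℤ/59ℤ form a cyclic group of order 58.
As gcd(37, 58) = 1, raising to the 37th power is a bijection on this group: if s^37 ≡ t^37 then (st^{−1})^37 = 1, and the only element of order dividing gcd(37, 58) = 1 is 1, so s = t.
With φ(0) = 0 this makes φ injective on all of ℤ/59ℤ, hence bijective (finite equal-size domain and codomain). In particular φ is injective.
Since φ is injective, we find the preimage of 39. The inverse of x ↦ x^37 on (ℤ/59ℤ)^× is x ↦ x^11, because 37·11 = 407 = 7·58 + 1 ≡ 1 (mod 58) and x^{58} = 1 for x ≠ 0 (Fermat). So φ⁻¹(39) = 39^11 mod 59.
Repeated squaring mod 59: 39^1 ≡ 39, 39^2 ≡ 39² = 1521 ≡ 46, 39^4 ≡ 46² = 2116 ≡ 51, 39^8 ≡ 51² = 2601 ≡ 5. Since 11 = 8 + 2 + 1, 39^11 ≡ 5·46·39: 5·46 = 230 ≡ 53, then 53·39 = 2067 ≡ 2. So 39^11 ≡ 2 (mod 59).
Hence φ⁻¹(39) = 2.

2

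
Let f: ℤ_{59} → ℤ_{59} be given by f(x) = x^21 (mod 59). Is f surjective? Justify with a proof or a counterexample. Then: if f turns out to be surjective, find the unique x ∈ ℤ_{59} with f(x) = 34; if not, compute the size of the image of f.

Since 59 is prime, the nonzero elements of ℤ_{59} form a cyclic group of order 58.
As gcd(21, 58) = 1, raising to the 21st power is a bijection on this group: if x_1^21 ≡ x_2^21 then (x_1x_2^{−1})^21 = 1, and the only element of order dividing gcd(21, 58) = 1 is 1, so x_1 = x_2.
With f(0) = 0 this makes f injective on all of ℤ_{59}, hence bijective (finite equal-size domain and codomain). In particular f is surjective.
Since f is surjective, we find the preimage of 34. The inverse of x ↦ x^21 on (ℤ_{59})^× is x ↦ x^47, because 21·47 = 987 = 17·58 + 1 ≡ 1 (mod 58) and x^{58} = 1 for x ≠ 0 (Fermat). So f⁻¹(34) = 34^47 mod 59.
Repeated squaring mod 59: 34^1 ≡ 34, 34^2 ≡ 34² = 1156 ≡ 35, 34^4 ≡ 35² = 1225 ≡ 45, 34^8 ≡ 45² = 2025 ≡ 19, 34^16 ≡ 19² = 361 ≡ 7, 34^32 ≡ 7² = 49. Since 47 = 32 + 8 + 4 + 2 + 1, 34^47 ≡ 49·19·45·35·34: 49·19 = 931 ≡ 46, then 46·45 = 2070 ≡ 5, then 5·35 = 175 ≡ 57, then 57·34 = 1938 ≡ 50. So 34^47 ≡ 50 (mod 59).
Hence f⁻¹(34) = 50.

50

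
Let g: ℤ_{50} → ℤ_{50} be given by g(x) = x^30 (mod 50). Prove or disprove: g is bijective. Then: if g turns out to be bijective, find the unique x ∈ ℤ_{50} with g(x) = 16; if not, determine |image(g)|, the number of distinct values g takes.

6

g(4): Repeated squaring mod 50: 4^1 ≡ 4, 4^2 ≡ 4² = 16, 4^4 ≡ 16² = 256 ≡ 6, 4^8 ≡ 6² = 36, 4^16 ≡ 36² = 1296 ≡ 46. Since 30 = 16 + 8 + 4 + 2, 4^30 ≡ 46·36·6·16: 46·36 = 1656 ≡ 6, then 6·6 = 36, then 36·16 = 576 ≡ 26. So 4^30 ≡ 26 (mod 50).
g(6): Repeated squaring mod 50: 6^1 ≡ 6, 6^2 ≡ 6² = 36, 6^4 ≡ 36² = 1296 ≡ 46, 6^8 ≡ 46² = 2116 ≡ 16, 6^16 ≡ 16² = 256 ≡ 6. Since 30 = 16 + 8 + 4 + 2, 6^30 ≡ 6·16·46·36: 6·16 = 96 ≡ 46, then 46·46 = 2116 ≡ 16, then 16·36 = 576 ≡ 26. So 6^30 ≡ 26 (mod 50).
So g(4) = g(6) = 26 while 4 ≠ 6, hence g is not injective, hence not bijective.
Since g is not bijective, we determine |image(g)|. Computing x^30 mod 50 for each x (by repeated squaring, reducing mod 50 at every step), the values g(0), g(1), …, g(49) are: 0, 1, 24, 49, 26, 25, 26, 49, 24, 1, 0, 1, 24, 49, 26, 25, 26, 49, 24, 1, 0, 1, 24, 49, 26, 25, 26, 49, 24, 1, 0, 1, 24, 49, 26, 25, 26, 49, 24, 1, 0, 1, 24, 49, 26, 25, 26, 49, 24, 1.
The distinct values are {0, 1, 24, 25, 26, 49}; there are 6 of them.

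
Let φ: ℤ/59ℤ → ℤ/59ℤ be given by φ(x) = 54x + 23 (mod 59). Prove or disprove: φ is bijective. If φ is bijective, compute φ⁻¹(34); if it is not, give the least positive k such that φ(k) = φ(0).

If φ(u) = φ(v), then 54u ≡ 54v (mod 59). Because gcd(54, 59) = 1, we may cancel 54 to get u ≡ v (mod 59).
We now compute 54⁻¹ mod 59 explicitly. Euclid's algorithm: 59 = 1·54 + 5, 54 = 10·5 + 4, 5 = 1·4 + 1; back-substituting gives 1 = 47·54 − 43·59, so 54⁻¹ ≡ 47 (mod 59).
For any y ∈ ℤ/59ℤ, x = 47(y − 23) mod 59 satisfies φ(x) = 54·47(y − 23) + 23 ≡ y (since 54·47 ≡ 1 mod 59). So every y has a preimage.
Therefore φ is bijective.
Since φ is bijective, we compute φ⁻¹(34): solve 54x + 23 ≡ 34 (mod 59), i.e. 54x ≡ 11 (mod 59).
Multiplying by 54⁻¹ = 47 gives x ≡ 47·11 = 517 = 8·59 + 45 ≡ 45 (mod 59).
Check: φ(45) = 54·45 + 23 = 2453 = 41·59 + 34 ≡ 34 (mod 59).

45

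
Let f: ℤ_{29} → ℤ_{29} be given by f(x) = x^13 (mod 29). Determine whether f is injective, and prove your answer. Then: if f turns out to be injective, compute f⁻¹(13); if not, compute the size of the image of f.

9

Since 29 is prime, the nonzero elements of ℤ_{29} form a cyclic group of order 28.
As gcd(13, 28) = 1, raising to the 13th power is a bijection on this group: if u^13 ≡ v^13 then (uv^{−1})^13 = 1, and the only element of order dividing gcd(13, 28) = 1 is 1, so u = v.
With f(0) = 0 this makes f injective on all of ℤ_{29}, hence bijective (finite equal-size domain and codomain). In particular f is injective.
Since f is injective, we find the preimage of 13. The inverse of x ↦ x^13 on (ℤ_{29})^× is x ↦ x^13, because 13·13 = 169 = 6·28 + 1 ≡ 1 (mod 28) and x^{28} = 1 for x ≠ 0 (Fermat). So f⁻¹(13) = 13^13 mod 29.
Repeated squaring mod 29: 13^1 ≡ 13, 13^2 ≡ 13² = 169 ≡ 24, 13^4 ≡ 24² = 576 ≡ 25, 13^8 ≡ 25² = 625 ≡ 16. Since 13 = 8 + 4 + 1, 13^13 ≡ 16·25·13: 16·25 = 400 ≡ 23, then 23·13 = 299 ≡ 9. So 13^13 ≡ 9 (mod 29).
Hence f⁻¹(13) = 9.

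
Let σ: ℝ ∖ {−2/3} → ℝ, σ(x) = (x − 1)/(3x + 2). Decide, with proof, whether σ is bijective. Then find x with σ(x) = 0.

If σ(x) = 1/3, cross-multiplying gives 3(x − 1) = 1(3x + 2), which simplifies to −3 = 2 — false.  So 1/3 has no preimage and σ is not surjective.
Thus σ is not bijective.
Solving σ(x) = 0: cross-multiplying gives x − 1 = 0(3x + 2), which rearranges to 1x = 1, so x = 1.

1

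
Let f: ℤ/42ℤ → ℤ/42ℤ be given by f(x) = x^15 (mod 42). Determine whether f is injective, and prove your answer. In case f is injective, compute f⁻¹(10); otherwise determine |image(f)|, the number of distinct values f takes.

f(2): Repeated squaring mod 42: 2^1 ≡ 2, 2^2 ≡ 2² = 4, 2^4 ≡ 4² = 16, 2^8 ≡ 16² = 256 ≡ 4. Since 15 = 8 + 4 + 2 + 1, 2^15 ≡ 4·16·4·2: 4·16 = 64 ≡ 22, then 22·4 = 88 ≡ 4, then 4·2 = 8. So 2^15 ≡ 8 (mod 42).
f(8): Repeated squaring mod 42: 8^1 ≡ 8, 8^2 ≡ 8² = 64 ≡ 22, 8^4 ≡ 22² = 484 ≡ 22, 8^8 ≡ 22² = 484 ≡ 22. Since 15 = 8 + 4 + 2 + 1, 8^15 ≡ 22·22·22·8: 22·22 = 484 ≡ 22, then 22·22 = 484 ≡ 22, then 22·8 = 176 ≡ 8. So 8^15 ≡ 8 (mod 42).
So f(2) = f(8) = 8 while 2 ≠ 8, therefore f is not injective.
Since f is not injective, we determine |image(f)|. Computing x^15 mod 42 for each x (by repeated squaring, reducing mod 42 at every step), the values f(0), f(1), …, f(41) are: 0, 1, 8, 27, 22, 41, 6, 7, 8, 15, 34, 29, 6, 13, 14, 15, 22, 41, 36, 13, 20, 21, 22, 29, 6, 1, 20, 27, 28, 29, 36, 13, 8, 27, 34, 35, 36, 1, 20, 15, 34, 41.
The distinct values are {0, 1, 6, 7, 8, 13, 14, 15, 20, 21, 22, 27, 28, 29, 34, 35, 36, 41}; there are 18 of them.

18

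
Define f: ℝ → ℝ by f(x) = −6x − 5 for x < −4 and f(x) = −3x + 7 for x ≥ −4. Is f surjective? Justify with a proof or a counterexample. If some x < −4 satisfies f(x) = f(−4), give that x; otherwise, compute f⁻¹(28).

-11/2

Both pieces are strictly decreasing (slopes −6 and −3), so each is injective on its own interval.
The left piece maps (−∞, −4) onto (19, ∞); the right piece maps [−4, ∞) onto (−∞, 19].
These images together cover ℝ, so f is surjective.
Because the two images are disjoint, no x < −4 has f(x) = f(−4), so we compute f⁻¹(28): 28 lies in (19, ∞), so solve −6x − 5 = 28: x = (28 + 5)/(−6) = −11/2.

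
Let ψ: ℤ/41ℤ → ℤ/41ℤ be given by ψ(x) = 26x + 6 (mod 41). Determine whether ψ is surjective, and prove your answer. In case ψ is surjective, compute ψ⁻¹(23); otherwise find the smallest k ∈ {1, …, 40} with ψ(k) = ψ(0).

Since gcd(26, 41) = 1, 26 is invertible modulo 41. Euclid's algorithm: 41 = 1·26 + 15, 26 = 1·15 + 11, 15 = 1·11 + 4, 11 = 2·4 + 3, 4 = 1·3 + 1; back-substituting gives 1 = 30·26 − 19·41, so 26⁻¹ ≡ 30 (mod 41).
Then y ↦ 30(y − 6) is a two-sided inverse to ψ, so every y ∈ ℤ/41ℤ has a preimage.
Therefore ψ is surjective.
Since ψ is surjective, we compute ψ⁻¹(23): solve 26x + 6 ≡ 23 (mod 41), i.e. 26x ≡ 17 (mod 41).
Multiplying by 26⁻¹ = 30 gives x ≡ 30·17 = 510 = 12·41 + 18 ≡ 18 (mod 41).
Check: ψ(18) = 26·18 + 6 = 474 = 11·41 + 23 ≡ 23 (mod 41).

18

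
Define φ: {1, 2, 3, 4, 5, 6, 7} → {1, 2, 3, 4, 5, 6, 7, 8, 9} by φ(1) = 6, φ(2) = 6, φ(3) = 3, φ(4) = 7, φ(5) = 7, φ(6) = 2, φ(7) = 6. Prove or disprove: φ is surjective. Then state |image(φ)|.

4

No element maps to 1, so φ is not surjective.
The image of φ is {2, 3, 6, 7}, which has 4 elements.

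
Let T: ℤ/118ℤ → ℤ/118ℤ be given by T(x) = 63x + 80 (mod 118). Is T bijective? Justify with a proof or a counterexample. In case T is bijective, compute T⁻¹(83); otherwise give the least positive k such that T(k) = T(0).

45

If T(a) = T(b), then 63a ≡ 63b (mod 118). Because gcd(63, 118) = 1, we may cancel 63 to get a ≡ b (mod 118).
We now compute 63⁻¹ mod 118 explicitly. Euclid's algorithm: 118 = 1·63 + 55, 63 = 1·55 + 8, 55 = 6·8 + 7, 8 = 1·7 + 1; back-substituting gives 1 = 15·63 − 8·118, so 63⁻¹ ≡ 15 (mod 118).
For any y ∈ ℤ/118ℤ, x = 15(y − 80) mod 118 satisfies T(x) = 63·15(y − 80) + 80 ≡ y (since 63·15 ≡ 1 mod 118). So every y has a preimage.
Thus T is bijective.
Since T is bijective, we find T⁻¹(83): we need 63x ≡ 83 − 80 ≡ 3 (mod 118). Using 63⁻¹ = 15: x ≡ 15·3 = 45, so x = 45.
Check: T(45) = 63·45 + 80 = 2915 = 24·118 + 83 ≡ 83 (mod 118).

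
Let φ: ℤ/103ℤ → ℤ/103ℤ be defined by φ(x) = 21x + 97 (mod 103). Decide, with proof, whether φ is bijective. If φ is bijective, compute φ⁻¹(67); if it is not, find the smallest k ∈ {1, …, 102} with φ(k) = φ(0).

28

Recall that φ is injective when φ(u) = φ(v) forces u = v.
Suppose φ(u) = φ(v) in ℤ/103ℤ. Then 21u + 97 ≡ 21v + 97 (mod 103), thus 21(u − v) ≡ 0 (mod 103).
Since gcd(21, 103) = 1, 21 is invertible modulo 103, therefore u − v ≡ 0 (mod 103), i.e. u = v.
We now compute 21⁻¹ mod 103 explicitly. Euclid's algorithm: 103 = 4·21 + 19, 21 = 1·19 + 2, 19 = 9·2 + 1; back-substituting gives 1 = 54·21 − 11·103, so 21⁻¹ ≡ 54 (mod 103).
For any y ∈ ℤ/103ℤ, x = 54(y − 97) mod 103 satisfies φ(x) = 21·54(y − 97) + 97 ≡ y (since 21·54 ≡ 1 mod 103). So every y has a preimage.
Hence φ is bijective.
Since φ is bijective, we compute φ⁻¹(67): solve 21x + 97 ≡ 67 (mod 103), i.e. 21x ≡ 73 (mod 103).
Multiplying by 21⁻¹ = 54 gives x ≡ 54·73 = 3942 = 38·103 + 28 ≡ 28 (mod 103).
Check: φ(28) = 21·28 + 97 = 685 = 6·103 + 67 ≡ 67 (mod 103).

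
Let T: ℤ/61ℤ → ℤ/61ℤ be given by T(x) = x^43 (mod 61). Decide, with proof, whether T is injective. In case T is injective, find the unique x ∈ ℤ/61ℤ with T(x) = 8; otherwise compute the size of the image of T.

33

Since 61 is prime, the nonzero elements of ℤ/61ℤ form a cyclic group of order 60.
As gcd(43, 60) = 1, raising to the 43rd power is a bijection on this group: if a^43 ≡ b^43 then (ab^{−1})^43 = 1, and the only element of order dividing gcd(43, 60) = 1 is 1, so a = b.
With T(0) = 0 this makes T injective on all of ℤ/61ℤ, hence bijective (finite equal-size domain and codomain). In particular T is injective.
Since T is injective, we find the preimage of 8. The inverse of x ↦ x^43 on (ℤ/61ℤ)^× is x ↦ x^7, because 43·7 = 301 = 5·60 + 1 ≡ 1 (mod 60) and x^{60} = 1 for x ≠ 0 (Fermat). So T⁻¹(8) = 8^7 mod 61.
Repeated squaring mod 61: 8^1 ≡ 8, 8^2 ≡ 8² = 64 ≡ 3, 8^4 ≡ 3² = 9. Since 7 = 4 + 2 + 1, 8^7 ≡ 9·3·8: 9·3 = 27, then 27·8 = 216 ≡ 33. So 8^7 ≡ 33 (mod 61).
Hence T⁻¹(8) = 33.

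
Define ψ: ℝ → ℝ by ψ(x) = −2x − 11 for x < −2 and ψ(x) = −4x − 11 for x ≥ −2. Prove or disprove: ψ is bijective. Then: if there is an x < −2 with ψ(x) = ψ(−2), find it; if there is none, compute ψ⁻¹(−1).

-4

Both pieces are strictly decreasing (slopes −2 and −4), so each is injective on its own interval.
The left piece maps (−∞, −2) onto (−7, ∞); the right piece maps [−2, ∞) onto (−∞, −3].
These images overlap. In particular ψ(−2) = −3 (right piece), and solving −2x − 11 = −3 on the left piece gives x = −4 < −2.
So ψ(−4) = ψ(−2) with −4 ≠ −2, and ψ is not injective, hence not bijective. This x = −4 is the requested value below −2.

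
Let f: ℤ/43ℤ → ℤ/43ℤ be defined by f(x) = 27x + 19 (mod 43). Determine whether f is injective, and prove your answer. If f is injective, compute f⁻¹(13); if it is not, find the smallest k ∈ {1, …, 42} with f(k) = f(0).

38

By definition, injectivity means: for all x_1, x_2 in the domain, f(x_1) = f(x_2) implies x_1 = x_2.
If f(x_1) = f(x_2), then 27x_1 ≡ 27x_2 (mod 43). Because gcd(27, 43) = 1, we may cancel 27 to get x_1 ≡ x_2 (mod 43).
Hence f is injective.
We now compute 27⁻¹ mod 43 explicitly. Euclid's algorithm: 43 = 1·27 + 16, 27 = 1·16 + 11, 16 = 1·11 + 5, 11 = 2·5 + 1; back-substituting gives 1 = 8·27 − 5·43, so 27⁻¹ ≡ 8 (mod 43).
Since f is injective, we find f⁻¹(13): we need 27x ≡ 13 − 19 ≡ 37 (mod 43). Using 27⁻¹ = 8: x ≡ 8·37 = 296 = 6·43 + 38, so x = 38.
Check: f(38) = 27·38 + 19 = 1045 = 24·43 + 13 ≡ 13 (mod 43).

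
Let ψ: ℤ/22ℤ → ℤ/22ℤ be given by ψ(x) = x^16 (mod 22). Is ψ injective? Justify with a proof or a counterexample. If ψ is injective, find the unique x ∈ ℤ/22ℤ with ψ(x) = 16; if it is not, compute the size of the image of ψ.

12

ψ(10): Repeated squaring mod 22: 10^1 ≡ 10, 10^2 ≡ 10² = 100 ≡ 12, 10^4 ≡ 12² = 144 ≡ 12, 10^8 ≡ 12² = 144 ≡ 12, 10^16 ≡ 12² = 144 ≡ 12. So 10^16 ≡ 12 (mod 22).
ψ(12): Repeated squaring mod 22: 12^1 ≡ 12, 12^2 ≡ 12² = 144 ≡ 12, 12^4 ≡ 12² = 144 ≡ 12, 12^8 ≡ 12² = 144 ≡ 12, 12^16 ≡ 12² = 144 ≡ 12. So 12^16 ≡ 12 (mod 22).
So ψ(10) = ψ(12) = 12 while 10 ≠ 12, thus ψ is not injective.
Since ψ is not injective, we determine |image(ψ)|. Computing x^16 mod 22 for each x (by repeated squaring, reducing mod 22 at every step), the values ψ(0), ψ(1), …, ψ(21) are: 0, 1, 20, 3, 4, 5, 16, 15, 14, 9, 12, 11, 12, 9, 14, 15, 16, 5, 4, 3, 20, 1.
The distinct values are {0, 1, 3, 4, 5, 9, 11, 12, 14, 15, 16, 20}; there are 12 of them.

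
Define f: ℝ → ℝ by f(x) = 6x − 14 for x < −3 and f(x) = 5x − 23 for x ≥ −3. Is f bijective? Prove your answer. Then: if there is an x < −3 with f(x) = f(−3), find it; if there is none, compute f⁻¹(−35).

-4

Both pieces are strictly increasing (slopes 6 and 5), so each is injective on its own interval.
The left piece maps (−∞, −3) onto (−∞, −32); the right piece maps [−3, ∞) onto [−38, ∞).
These images overlap. In particular f(−3) = −38 (right piece), and solving 6x − 14 = −38 on the left piece gives x = −4 < −3.
So f(−4) = f(−3) with −4 ≠ −3, and f is not injective, hence not bijective. This x = −4 is the requested value below −3.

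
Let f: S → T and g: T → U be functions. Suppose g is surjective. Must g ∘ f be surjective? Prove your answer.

not surjective

No. Take S = {1}, T = U = {1, 2, 3, 4, 5}, f(1) = 1, and g = identity (surjective).
Then (g ∘ f)(1) = 1, and 5 ∈ U has no preimage under g ∘ f, so g ∘ f is not surjective.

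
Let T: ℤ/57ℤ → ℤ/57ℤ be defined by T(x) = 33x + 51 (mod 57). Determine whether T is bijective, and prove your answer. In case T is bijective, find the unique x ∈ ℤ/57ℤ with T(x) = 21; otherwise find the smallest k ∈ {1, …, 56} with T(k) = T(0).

We have gcd(33, 57) = 3 > 1. Taking s = 0 and t = 19: T(0) = 51 and T(19) = 33·19 + 51 = 678 ≡ 51 (mod 57).
So T(0) = T(19) while 0 ≠ 19, hence T is not injective, hence not bijective.
Since T is not bijective, we find the least positive k with T(k) = T(0): this means 33k ≡ 0 (mod 57), i.e. 57 ∣ 33k. Since gcd(33, 57) = 3, dividing through by 3 this holds exactly when 19 ∣ 11k, and as gcd(11, 19) = 1, exactly when 19 ∣ k.
The smallest positive such k is 19.

19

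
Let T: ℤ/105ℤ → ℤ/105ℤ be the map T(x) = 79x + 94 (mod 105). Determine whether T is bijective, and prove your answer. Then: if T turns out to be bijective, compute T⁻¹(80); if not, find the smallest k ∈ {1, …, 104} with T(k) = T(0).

If T(u) = T(v), then 79u ≡ 79v (mod 105). Because gcd(79, 105) = 1, we may cancel 79 to get u ≡ v (mod 105).
We now compute 79⁻¹ mod 105 explicitly. Euclid's algorithm: 105 = 1·79 + 26, 79 = 3·26 + 1; back-substituting gives 1 = 4·79 − 3·105, so 79⁻¹ ≡ 4 (mod 105).
Then y ↦ 4(y − 94) is a two-sided inverse to T, so every y ∈ ℤ/105ℤ has a preimage.
Therefore T is bijective.
Since T is bijective, we find T⁻¹(80): we need 79x ≡ 80 − 94 ≡ 91 (mod 105). Using 79⁻¹ = 4: x ≡ 4·91 = 364 = 3·105 + 49, so x = 49.
Check: T(49) = 79·49 + 94 = 3965 = 37·105 + 80 ≡ 80 (mod 105).

49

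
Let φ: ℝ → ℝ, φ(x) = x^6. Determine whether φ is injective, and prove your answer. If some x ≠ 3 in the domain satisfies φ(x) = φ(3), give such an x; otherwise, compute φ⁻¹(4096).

φ(3) = 729 = (−3)^6 = φ(−3) (since 6 is even), with 3 ≠ −3. So φ is not injective.
For the follow-up, such an x exists: taking x = −3 ∈ ℝ gives φ(−3) = 729 = φ(3) with −3 ≠ 3.

-3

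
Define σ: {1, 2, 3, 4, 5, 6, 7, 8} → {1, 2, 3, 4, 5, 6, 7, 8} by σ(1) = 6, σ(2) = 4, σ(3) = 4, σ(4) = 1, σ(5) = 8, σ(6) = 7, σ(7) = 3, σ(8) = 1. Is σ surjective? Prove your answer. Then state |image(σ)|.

No element maps to 2, so σ is not surjective.
The image of σ is {1, 3, 4, 6, 7, 8}, which has 6 elements.

6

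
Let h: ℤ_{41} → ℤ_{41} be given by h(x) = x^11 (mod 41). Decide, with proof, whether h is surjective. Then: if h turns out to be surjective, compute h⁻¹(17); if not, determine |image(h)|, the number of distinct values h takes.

11

Since 41 is prime, the nonzero elements of ℤ_{41} form a cyclic group of order 40.
As gcd(11, 40) = 1, raising to the 11th power is a bijection on this group: if a^11 ≡ b^11 then (ab^{−1})^11 = 1, and the only element of order dividing gcd(11, 40) = 1 is 1, so a = b.
With h(0) = 0 this makes h injective on all of ℤ_{41}, hence bijective (finite equal-size domain and codomain). In particular h is surjective.
Since h is surjective, we find the preimage of 17. The inverse of x ↦ x^11 on (ℤ_{41})^× is x ↦ x^11, because 11·11 = 121 = 3·40 + 1 ≡ 1 (mod 40) and x^{40} = 1 for x ≠ 0 (Fermat). So h⁻¹(17) = 17^11 mod 41.
Repeated squaring mod 41: 17^1 ≡ 17, 17^2 ≡ 17² = 289 ≡ 2, 17^4 ≡ 2² = 4, 17^8 ≡ 4² = 16. Since 11 = 8 + 2 + 1, 17^11 ≡ 16·2·17: 16·2 = 32, then 32·17 = 544 ≡ 11. So 17^11 ≡ 11 (mod 41).
Hence h⁻¹(17) = 11.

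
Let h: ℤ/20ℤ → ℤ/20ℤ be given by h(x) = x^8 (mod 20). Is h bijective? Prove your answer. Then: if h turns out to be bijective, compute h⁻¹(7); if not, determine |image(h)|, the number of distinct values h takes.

h(1) = 1^8 = 1.
h(3): Repeated squaring mod 20: 3^1 ≡ 3, 3^2 ≡ 3² = 9, 3^4 ≡ 9² = 81 ≡ 1, 3^8 ≡ 1² = 1. So 3^8 ≡ 1 (mod 20).
So h(1) = h(3) = 1 while 1 ≠ 3, therefore h is not injective, hence not bijective.
Since h is not bijective, we determine |image(h)|. Computing x^8 mod 20 for each x (by repeated squaring, reducing mod 20 at every step), the values h(0), h(1), …, h(19) are: 0, 1, 16, 1, 16, 5, 16, 1, 16, 1, 0, 1, 16, 1, 16, 5, 16, 1, 16, 1.
The distinct values are {0, 1, 5, 16}; there are 4 of them.

4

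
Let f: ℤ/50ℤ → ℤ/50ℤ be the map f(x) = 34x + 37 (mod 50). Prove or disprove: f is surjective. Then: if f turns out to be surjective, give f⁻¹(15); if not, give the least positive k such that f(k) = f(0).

Since gcd(34, 50) = 2, we have 34x ≡ 0 (mod 2) for all x, so f(x) ≡ 1 (mod 2).
But 0 ≢ 1 (mod 2), so 0 ∈ ℤ/50ℤ has no preimage. Therefore f is not surjective.
Since f is not surjective, we find the least positive k with f(k) = f(0): this means 34k ≡ 0 (mod 50), i.e. 50 ∣ 34k. Since gcd(34, 50) = 2, dividing through by 2 this holds exactly when 25 ∣ 17k, and as gcd(17, 25) = 1, exactly when 25 ∣ k.
The smallest positive such k is 25.

25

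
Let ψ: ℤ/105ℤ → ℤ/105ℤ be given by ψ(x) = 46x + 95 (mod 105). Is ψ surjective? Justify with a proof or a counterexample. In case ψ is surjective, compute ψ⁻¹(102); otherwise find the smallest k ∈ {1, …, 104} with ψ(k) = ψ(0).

7

Since gcd(46, 105) = 1, 46 is invertible modulo 105. Euclid's algorithm: 105 = 2·46 + 13, 46 = 3·13 + 7, 13 = 1·7 + 6, 7 = 1·6 + 1; back-substituting gives 1 = 16·46 − 7·105, so 46⁻¹ ≡ 16 (mod 105).
For any y ∈ ℤ/105ℤ, x = 16(y − 95) mod 105 satisfies ψ(x) = 46·16(y − 95) + 95 ≡ y (since 46·16 ≡ 1 mod 105). So every y has a preimage.
Thus ψ is surjective.
Since ψ is surjective, we find ψ⁻¹(102): we need 46x ≡ 102 − 95 ≡ 7 (mod 105). Using 46⁻¹ = 16: x ≡ 16·7 = 112 = 1·105 + 7, so x = 7.
Check: ψ(7) = 46·7 + 95 = 417 = 3·105 + 102 ≡ 102 (mod 105).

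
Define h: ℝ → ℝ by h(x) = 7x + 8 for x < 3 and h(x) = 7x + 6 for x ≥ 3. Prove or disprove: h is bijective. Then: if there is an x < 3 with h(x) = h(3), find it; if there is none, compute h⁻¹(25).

Both pieces are strictly increasing (slopes 7 and 7), so each is injective on its own interval.
The left piece maps (−∞, 3) onto (−∞, 29); the right piece maps [3, ∞) onto [27, ∞).
These images overlap. In particular h(3) = 27 (right piece), and solving 7x + 8 = 27 on the left piece gives x = 19/7 < 3.
So h(19/7) = h(3) with 19/7 ≠ 3, and h is not injective, hence not bijective. This x = 19/7 is the requested value below 3.

19/7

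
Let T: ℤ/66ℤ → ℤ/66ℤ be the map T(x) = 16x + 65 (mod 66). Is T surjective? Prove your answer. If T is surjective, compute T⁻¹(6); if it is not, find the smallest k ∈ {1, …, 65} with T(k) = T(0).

Since gcd(16, 66) = 2, we have 16x ≡ 0 (mod 2) for all x, so T(x) ≡ 1 (mod 2).
But 0 ≢ 1 (mod 2), so 0 ∈ ℤ/66ℤ has no preimage. Hence T is not surjective.
Since T is not surjective, we find the least positive k with T(k) = T(0): this means 16k ≡ 0 (mod 66), i.e. 66 ∣ 16k. Since gcd(16, 66) = 2, dividing through by 2 this holds exactly when 33 ∣ 8k, and as gcd(8, 33) = 1, exactly when 33 ∣ k.
The smallest positive such k is 33.

33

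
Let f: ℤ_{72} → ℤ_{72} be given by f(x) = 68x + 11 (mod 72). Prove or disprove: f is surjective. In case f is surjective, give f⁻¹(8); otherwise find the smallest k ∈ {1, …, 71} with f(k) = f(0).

Recall: f is surjective if every y in the codomain equals f(x) for some x in the domain.
Since gcd(68, 72) = 4, we have 68x ≡ 0 (mod 4) for all x, so f(x) ≡ 3 (mod 4).
But 0 ≢ 3 (mod 4), so 0 ∈ ℤ_{72} has no preimage. So f is not surjective.
Since f is not surjective, we find the least positive k with f(k) = f(0): this means 68k ≡ 0 (mod 72), i.e. 72 ∣ 68k. Since gcd(68, 72) = 4, dividing through by 4 this holds exactly when 18 ∣ 17k, and as gcd(17, 18) = 1, exactly when 18 ∣ k.
The smallest positive such k is 18.

18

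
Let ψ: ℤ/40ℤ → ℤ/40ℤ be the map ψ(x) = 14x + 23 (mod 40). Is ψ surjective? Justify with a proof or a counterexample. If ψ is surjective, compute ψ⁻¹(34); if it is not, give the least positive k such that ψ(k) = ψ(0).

Since gcd(14, 40) = 2, we have 14x ≡ 0 (mod 2) for all x, so ψ(x) ≡ 1 (mod 2).
But 0 ≢ 1 (mod 2), so 0 ∈ ℤ/40ℤ has no preimage. So ψ is not surjective.
Since ψ is not surjective, we find the least positive k with ψ(k) = ψ(0): this means 14k ≡ 0 (mod 40), i.e. 40 ∣ 14k. Since gcd(14, 40) = 2, dividing through by 2 this holds exactly when 20 ∣ 7k, and as gcd(7, 20) = 1, exactly when 20 ∣ k.
The smallest positive such k is 20.

20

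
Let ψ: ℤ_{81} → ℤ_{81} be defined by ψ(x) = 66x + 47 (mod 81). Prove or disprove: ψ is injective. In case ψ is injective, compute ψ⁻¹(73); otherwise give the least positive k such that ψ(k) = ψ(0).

Recall that ψ is injective if ψ(a) = ψ(b) implies a = b.
We have gcd(66, 81) = 3 > 1. Taking a = 0 and b = 27: ψ(0) = 47 and ψ(27) = 66·27 + 47 = 1829 ≡ 47 (mod 81).
So ψ(0) = ψ(27) while 0 ≠ 27, thus ψ is not injective.
Since ψ is not injective, we find the least positive k with ψ(k) = ψ(0): this means 66k ≡ 0 (mod 81), i.e. 81 ∣ 66k. Since gcd(66, 81) = 3, dividing through by 3 this holds exactly when 27 ∣ 22k, and as gcd(22, 27) = 1, exactly when 27 ∣ k.
The smallest positive such k is 27.

27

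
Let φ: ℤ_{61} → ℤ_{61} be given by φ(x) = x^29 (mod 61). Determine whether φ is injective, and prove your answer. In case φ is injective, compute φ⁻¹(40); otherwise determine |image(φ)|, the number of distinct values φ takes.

Since 61 is prime, the nonzero elements of ℤ_{61} form a cyclic group of order 60.
As gcd(29, 60) = 1, raising to the 29th power is a bijection on this group: if a^29 ≡ b^29 then (ab^{−1})^29 = 1, and the only element of order dividing gcd(29, 60) = 1 is 1, so a = b.
With φ(0) = 0 this makes φ injective on all of ℤ_{61}, hence bijective (finite equal-size domain and codomain). In particular φ is injective.
Since φ is injective, we find the preimage of 40. The inverse of x ↦ x^29 on (ℤ_{61})^× is x ↦ x^29, because 29·29 = 841 = 14·60 + 1 ≡ 1 (mod 60) and x^{60} = 1 for x ≠ 0 (Fermat). So φ⁻¹(40) = 40^29 mod 61.
Repeated squaring mod 61: 40^1 ≡ 40, 40^2 ≡ 40² = 1600 ≡ 14, 40^4 ≡ 14² = 196 ≡ 13, 40^8 ≡ 13² = 169 ≡ 47, 40^16 ≡ 47² = 2209 ≡ 13. Since 29 = 16 + 8 + 4 + 1, 40^29 ≡ 13·47·13·40: 13·47 = 611 ≡ 1, then 1·13 = 13, then 13·40 = 520 ≡ 32. So 40^29 ≡ 32 (mod 61).
Hence φ⁻¹(40) = 32.

32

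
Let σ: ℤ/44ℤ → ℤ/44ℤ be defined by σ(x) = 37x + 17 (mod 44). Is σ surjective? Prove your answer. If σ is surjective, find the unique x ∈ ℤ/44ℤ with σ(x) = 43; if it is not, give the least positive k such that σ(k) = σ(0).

34

By definition, surjectivity means every element of the codomain has a preimage under σ.
Since gcd(37, 44) = 1, 37 is invertible modulo 44. Euclid's algorithm: 44 = 1·37 + 7, 37 = 5·7 + 2, 7 = 3·2 + 1; back-substituting gives 1 = 25·37 − 21·44, so 37⁻¹ ≡ 25 (mod 44).
Then y ↦ 25(y − 17) is a two-sided inverse to σ, so every y ∈ ℤ/44ℤ has a preimage.
Hence σ is surjective.
Since σ is surjective, we compute σ⁻¹(43): solve 37x + 17 ≡ 43 (mod 44), i.e. 37x ≡ 26 (mod 44).
Multiplying by 37⁻¹ = 25 gives x ≡ 25·26 = 650 = 14·44 + 34 ≡ 34 (mod 44).
Check: σ(34) = 37·34 + 17 = 1275 = 28·44 + 43 ≡ 43 (mod 44).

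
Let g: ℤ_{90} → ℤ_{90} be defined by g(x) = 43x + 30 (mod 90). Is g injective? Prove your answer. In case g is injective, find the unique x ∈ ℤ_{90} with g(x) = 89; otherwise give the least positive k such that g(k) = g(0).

Suppose g(s) = g(t) in ℤ_{90}. Then 43s + 30 ≡ 43t + 30 (mod 90), so 43(s − t) ≡ 0 (mod 90).
Since gcd(43, 90) = 1, 43 is invertible modulo 90, therefore s − t ≡ 0 (mod 90), i.e. s = t.
Thus g is injective.
We now compute 43⁻¹ mod 90 explicitly. Euclid's algorithm: 90 = 2·43 + 4, 43 = 10·4 + 3, 4 = 1·3 + 1; back-substituting gives 1 = 67·43 − 32·90, so 43⁻¹ ≡ 67 (mod 90).
Since g is injective, we compute g⁻¹(89): solve 43x + 30 ≡ 89 (mod 90), i.e. 43x ≡ 59 (mod 90).
Multiplying by 43⁻¹ = 67 gives x ≡ 67·59 = 3953 = 43·90 + 83 ≡ 83 (mod 90).
Check: g(83) = 43·83 + 30 = 3599 = 39·90 + 89 ≡ 89 (mod 90).

83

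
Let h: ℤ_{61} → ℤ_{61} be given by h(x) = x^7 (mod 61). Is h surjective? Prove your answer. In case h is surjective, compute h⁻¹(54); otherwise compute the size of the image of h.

55

Since 61 is prime, the nonzero elements of ℤ_{61} form a cyclic group of order 60.
As gcd(7, 60) = 1, raising to the 7th power is a bijection on this group: if s^7 ≡ t^7 then (st^{−1})^7 = 1, and the only element of order dividing gcd(7, 60) = 1 is 1, so s = t.
With h(0) = 0 this makes h injective on all of ℤ_{61}, hence bijective (finite equal-size domain and codomain). In particular h is surjective.
Since h is surjective, we find the preimage of 54. The inverse of x ↦ x^7 on (ℤ_{61})^× is x ↦ x^43, because 7·43 = 301 = 5·60 + 1 ≡ 1 (mod 60) and x^{60} = 1 for x ≠ 0 (Fermat). So h⁻¹(54) = 54^43 mod 61.
Repeated squaring mod 61: 54^1 ≡ 54, 54^2 ≡ 54² = 2916 ≡ 49, 54^4 ≡ 49² = 2401 ≡ 22, 54^8 ≡ 22² = 484 ≡ 57, 54^16 ≡ 57² = 3249 ≡ 16, 54^32 ≡ 16² = 256 ≡ 12. Since 43 = 32 + 8 + 2 + 1, 54^43 ≡ 12·57·49·54: 12·57 = 684 ≡ 13, then 13·49 = 637 ≡ 27, then 27·54 = 1458 ≡ 55. So 54^43 ≡ 55 (mod 61).
Hence h⁻¹(54) = 55.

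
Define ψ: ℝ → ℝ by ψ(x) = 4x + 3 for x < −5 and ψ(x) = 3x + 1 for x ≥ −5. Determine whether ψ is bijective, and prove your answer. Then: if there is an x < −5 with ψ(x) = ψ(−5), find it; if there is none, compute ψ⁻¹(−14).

Both pieces are strictly increasing (slopes 4 and 3), so each is injective on its own interval.
The left piece maps (−∞, −5) onto (−∞, −17); the right piece maps [−5, ∞) onto [−14, ∞).
The images leave a gap (−17 has no preimage), so ψ is not surjective, hence not bijective.
Because the two images are disjoint, no x < −5 has ψ(x) = ψ(−5), so we compute ψ⁻¹(−14): −14 lies in [−14, ∞), so solve 3x + 1 = −14: x = (−14 − 1)/3 = −5.

-5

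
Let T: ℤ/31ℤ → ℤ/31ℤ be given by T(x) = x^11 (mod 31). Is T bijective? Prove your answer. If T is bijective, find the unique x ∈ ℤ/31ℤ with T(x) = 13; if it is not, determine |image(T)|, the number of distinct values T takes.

Since 31 is prime, the nonzero elements of ℤ/31ℤ form a cyclic group of order 30.
As gcd(11, 30) = 1, raising to the 11th power is a bijection on this group: if a^11 ≡ b^11 then (ab^{−1})^11 = 1, and the only element of order dividing gcd(11, 30) = 1 is 1, so a = b.
With T(0) = 0 this makes T injective on all of ℤ/31ℤ, hence bijective (finite equal-size domain and codomain). In particular T is bijective.
Since T is bijective, we find the preimage of 13. The inverse of x ↦ x^11 on (ℤ/31ℤ)^× is x ↦ x^11, because 11·11 = 121 = 4·30 + 1 ≡ 1 (mod 30) and x^{30} = 1 for x ≠ 0 (Fermat). So T⁻¹(13) = 13^11 mod 31.
Repeated squaring mod 31: 13^1 ≡ 13, 13^2 ≡ 13² = 169 ≡ 14, 13^4 ≡ 14² = 196 ≡ 10, 13^8 ≡ 10² = 100 ≡ 7. Since 11 = 8 + 2 + 1, 13^11 ≡ 7·14·13: 7·14 = 98 ≡ 5, then 5·13 = 65 ≡ 3. So 13^11 ≡ 3 (mod 31).
Hence T⁻¹(13) = 3.

3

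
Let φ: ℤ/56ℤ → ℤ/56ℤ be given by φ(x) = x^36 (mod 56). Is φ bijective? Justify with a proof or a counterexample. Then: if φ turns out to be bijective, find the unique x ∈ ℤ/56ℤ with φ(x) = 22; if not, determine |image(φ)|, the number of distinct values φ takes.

4

φ(1) = 1^36 = 1.
φ(3): Repeated squaring mod 56: 3^1 ≡ 3, 3^2 ≡ 3² = 9, 3^4 ≡ 9² = 81 ≡ 25, 3^8 ≡ 25² = 625 ≡ 9, 3^16 ≡ 9² = 81 ≡ 25, 3^32 ≡ 25² = 625 ≡ 9. Since 36 = 32 + 4, 3^36 ≡ 9·25: 9·25 = 225 ≡ 1. So 3^36 ≡ 1 (mod 56).
So φ(1) = φ(3) = 1 while 1 ≠ 3, hence φ is not injective, hence not bijective.
Since φ is not bijective, we determine |image(φ)|. Computing x^36 mod 56 for each x (by repeated squaring, reducing mod 56 at every step), the values φ(0), φ(1), …, φ(55) are: 0, 1, 8, 1, 8, 1, 8, 49, 8, 1, 8, 1, 8, 1, 0, 1, 8, 1, 8, 1, 8, 49, 8, 1, 8, 1, 8, 1, 0, 1, 8, 1, 8, 1, 8, 49, 8, 1, 8, 1, 8, 1, 0, 1, 8, 1, 8, 1, 8, 49, 8, 1, 8, 1, 8, 1.
The distinct values are {0, 1, 8, 49}; there are 4 of them.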